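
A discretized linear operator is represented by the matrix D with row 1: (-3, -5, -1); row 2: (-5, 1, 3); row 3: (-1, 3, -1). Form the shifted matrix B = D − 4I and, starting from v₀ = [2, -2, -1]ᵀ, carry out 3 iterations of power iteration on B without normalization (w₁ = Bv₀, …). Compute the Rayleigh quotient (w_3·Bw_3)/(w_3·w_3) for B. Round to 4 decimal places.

μ ≈ -10.4655

B = D − 4I has rows (-7, -5, -1); (-5, -3, 3); (-1, 3, -5)
w1 = Bv₀ = ((-7)·2 + (-5)·(-2) + (-1)·(-1); (-5)·2 + (-3)·(-2) + 3·(-1); (-1)·2 + 3·(-2) + (-5)·(-1)) = (-3, -7, -3)
w2 = Bw1 = ((-7)·(-3) + (-5)·(-7) + (-1)·(-3); (-5)·(-3) + (-3)·(-7) + 3·(-3); (-1)·(-3) + 3·(-7) + (-5)·(-3)) = (59, 27, -3)
w3 = Bw2 = (-545, -385, 37)
Bw3 = (5703, 3991, -795)
w3·Bw3 = -4674085; w3·w3 = 446619; μ ≈ -4674085/446619 = -10.4655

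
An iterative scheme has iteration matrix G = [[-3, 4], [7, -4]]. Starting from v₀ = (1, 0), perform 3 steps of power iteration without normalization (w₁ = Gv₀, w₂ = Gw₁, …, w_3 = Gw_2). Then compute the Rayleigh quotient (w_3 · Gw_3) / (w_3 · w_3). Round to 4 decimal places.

-8.7873

w1 = Gv₀ = ((-3)·1 + 4·0; 7·1 + (-4)·0) = (-3, 7)
w2 = Gw1 = ((-3)·(-3) + 4·7; 7·(-3) + (-4)·7) = (37, -49)
w3 = Gw2 = (-307, 455)
Gw3 = (2741, -3969)
w3·Gw3 = (-307)·2741 + 455·(-3969) = -2647382; w3·w3 = (-307)·(-307) + 455·455 = 301274
λ ≈ -2647382/301274 = -8.7873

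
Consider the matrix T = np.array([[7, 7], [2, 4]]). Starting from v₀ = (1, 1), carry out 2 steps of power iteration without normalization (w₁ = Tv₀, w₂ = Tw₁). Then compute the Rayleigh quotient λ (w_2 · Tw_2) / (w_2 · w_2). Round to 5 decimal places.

w1 = Tv₀ = (7·1 + 7·1; 2·1 + 4·1) = (14, 6)
w2 = Tw1 = (7·14 + 7·6; 2·14 + 4·6) = (140, 52)
Tw2 = (1344, 488)
w2·Tw2 = 140·1344 + 52·488 = 213536; w2·w2 = 140·140 + 52·52 = 22304
λ ≈ 213536/22304 = 9.57389

9.57389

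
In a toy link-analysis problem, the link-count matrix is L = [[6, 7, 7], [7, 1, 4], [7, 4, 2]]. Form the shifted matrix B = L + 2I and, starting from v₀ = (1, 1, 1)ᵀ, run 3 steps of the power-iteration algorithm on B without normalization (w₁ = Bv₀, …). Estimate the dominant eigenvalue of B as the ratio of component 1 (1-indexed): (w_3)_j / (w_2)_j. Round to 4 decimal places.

μ ≈ 17.7150

B = L + 2I has rows (8, 7, 7); (7, 3, 4); (7, 4, 4)
w1 = Bv₀ = (22, 14, 15)
w2 = Bw1 = (379, 256, 270)
w3 = Bw2 = (6714, 4501, 4757)
Ratio: 6714/379 = 17.7150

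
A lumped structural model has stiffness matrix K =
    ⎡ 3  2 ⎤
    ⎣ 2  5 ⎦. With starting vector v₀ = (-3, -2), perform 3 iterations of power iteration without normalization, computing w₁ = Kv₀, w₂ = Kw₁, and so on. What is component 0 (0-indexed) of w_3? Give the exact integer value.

w1 = Kv₀ = (-13, -16)
w2 = Kw1 = (-71, -106)
w3 = Kw2 = (-425, -672)
The requested component of w3 is -425.

-425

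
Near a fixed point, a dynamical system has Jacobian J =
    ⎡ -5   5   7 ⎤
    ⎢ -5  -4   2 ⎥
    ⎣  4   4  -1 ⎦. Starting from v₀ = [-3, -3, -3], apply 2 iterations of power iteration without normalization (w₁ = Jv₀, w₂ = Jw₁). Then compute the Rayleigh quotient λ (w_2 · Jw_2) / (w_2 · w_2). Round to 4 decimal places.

w1 = Jv₀ = ((-5)·(-3) + 5·(-3) + 7·(-3); (-5)·(-3) + (-4)·(-3) + 2·(-3); 4·(-3) + 4·(-3) + (-1)·(-3)) = (-21, 21, -21)
w2 = Jw1 = ((-5)·(-21) + 5·21 + 7·(-21); (-5)·(-21) + (-4)·21 + 2·(-21); 4·(-21) + 4·21 + (-1)·(-21)) = (63, -21, 21)
Jw2 = (-273, -189, 147)
w2·Jw2 = 63·(-273) + (-21)·(-189) + 21·147 = -10143; w2·w2 = 63·63 + (-21)·(-21) + 21·21 = 4851
λ ≈ -10143/4851 = -2.0909

-2.0909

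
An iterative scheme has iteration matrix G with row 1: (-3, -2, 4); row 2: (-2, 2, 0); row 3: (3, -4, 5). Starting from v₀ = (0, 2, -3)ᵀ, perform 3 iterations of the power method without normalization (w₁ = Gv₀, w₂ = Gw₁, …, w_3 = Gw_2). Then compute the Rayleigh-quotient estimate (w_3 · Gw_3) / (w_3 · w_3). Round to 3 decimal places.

6.785

w1 = Gv₀ = (-16, 4, -23)
w2 = Gw1 = (-52, 40, -179)
w3 = Gw2 = (-640, 184, -1211)
Gw3 = (-3292, 1648, -8711)
w3·Gw3 = (-640)·(-3292) + 184·1648 + (-1211)·(-8711) = 12959133; w3·w3 = (-640)·(-640) + 184·184 + (-1211)·(-1211) = 1909977
λ ≈ 12959133/1909977 = 6.785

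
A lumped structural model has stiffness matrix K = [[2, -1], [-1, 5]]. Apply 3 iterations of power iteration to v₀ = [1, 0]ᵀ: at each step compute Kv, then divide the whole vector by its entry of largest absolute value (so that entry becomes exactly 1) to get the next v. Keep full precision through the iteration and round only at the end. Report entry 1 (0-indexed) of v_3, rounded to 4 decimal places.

Kv0 = (2.00000, -1.00000); divide by 2.00000 → v1 = (1.00000, -0.50000)
Kv1 = (2.50000, -3.50000); divide by -3.50000 → v2 = (-0.71429, 1.00000)
Kv2 = (-2.42857, 5.71429); divide by 5.71429 → v3 = (-0.42500, 1.00000)
Requested entry of v3: -40/-40 = 1.0000

1.0000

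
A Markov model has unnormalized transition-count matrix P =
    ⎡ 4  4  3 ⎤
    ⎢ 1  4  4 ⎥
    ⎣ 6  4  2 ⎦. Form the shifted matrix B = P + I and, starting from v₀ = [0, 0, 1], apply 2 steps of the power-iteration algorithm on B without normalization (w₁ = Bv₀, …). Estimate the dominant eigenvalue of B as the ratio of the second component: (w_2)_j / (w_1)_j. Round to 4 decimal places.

B = P + I has rows (5, 4, 3); (1, 5, 4); (6, 4, 3)
w1 = Bv₀ = (5·0 + 4·0 + 3·1; 1·0 + 5·0 + 4·1; 6·0 + 4·0 + 3·1) = (3, 4, 3)
w2 = Bw1 = (5·3 + 4·4 + 3·3; 1·3 + 5·4 + 4·3; 6·3 + 4·4 + 3·3) = (40, 35, 43)
Ratio: 35/4 = 8.7500

μ ≈ 8.7500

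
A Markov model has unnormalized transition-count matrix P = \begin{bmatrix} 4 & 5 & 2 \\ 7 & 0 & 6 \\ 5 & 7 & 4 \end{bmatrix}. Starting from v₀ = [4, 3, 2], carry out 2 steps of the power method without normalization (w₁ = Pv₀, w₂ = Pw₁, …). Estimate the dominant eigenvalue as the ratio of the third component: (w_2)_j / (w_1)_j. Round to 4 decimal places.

w1 = Pv₀ = (4·4 + 5·3 + 2·2; 7·4 + 0·3 + 6·2; 5·4 + 7·3 + 4·2) = (35, 40, 49)
w2 = Pw1 = (4·35 + 5·40 + 2·49; 7·35 + 0·40 + 6·49; 5·35 + 7·40 + 4·49) = (438, 539, 651)
Ratio at component: 651 / 49 = 13.2857

13.2857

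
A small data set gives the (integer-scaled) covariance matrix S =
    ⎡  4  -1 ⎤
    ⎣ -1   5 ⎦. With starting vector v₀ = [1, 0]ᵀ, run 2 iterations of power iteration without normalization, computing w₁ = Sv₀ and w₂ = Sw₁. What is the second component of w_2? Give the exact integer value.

-9

w1 = Sv₀ = (4, -1)
w2 = Sw1 = (17, -9)
The requested component of w2 is -9.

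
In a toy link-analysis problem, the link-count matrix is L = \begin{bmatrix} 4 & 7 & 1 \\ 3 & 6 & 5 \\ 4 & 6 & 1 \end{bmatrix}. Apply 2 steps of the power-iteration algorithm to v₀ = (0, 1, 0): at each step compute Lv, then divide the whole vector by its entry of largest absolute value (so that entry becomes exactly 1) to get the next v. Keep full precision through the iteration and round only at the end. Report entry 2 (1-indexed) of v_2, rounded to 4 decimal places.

1.0000

Lv0 = (7.00000, 6.00000, 6.00000); divide by 7.00000 → v1 = (1.00000, 0.85714, 0.85714)
Lv1 = (10.85714, 12.42857, 10.00000); divide by 12.42857 → v2 = (0.87356, 1.00000, 0.80460)
Requested entry of v2: 87/87 = 1.0000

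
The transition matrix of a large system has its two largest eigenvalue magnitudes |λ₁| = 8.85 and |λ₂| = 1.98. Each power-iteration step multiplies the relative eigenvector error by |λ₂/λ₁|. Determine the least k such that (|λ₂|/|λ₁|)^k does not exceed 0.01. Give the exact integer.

4

|λ₂/λ₁| = 1.98/8.85 = 0.22373
Need k ≥ ln(0.01) / ln(0.22373) = -4.6052 / -1.4973 ≈ 3.076
Smallest integer k satisfying the bound: 4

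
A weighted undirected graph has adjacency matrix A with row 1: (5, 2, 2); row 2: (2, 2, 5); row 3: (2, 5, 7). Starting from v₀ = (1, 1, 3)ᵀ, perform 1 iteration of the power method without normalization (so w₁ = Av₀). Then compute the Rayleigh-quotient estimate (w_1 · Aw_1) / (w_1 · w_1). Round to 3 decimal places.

w1 = Av₀ = (5·1 + 2·1 + 2·3; 2·1 + 2·1 + 5·3; 2·1 + 5·1 + 7·3) = (13, 19, 28)
Aw1 = (159, 204, 317)
w1·Aw1 = 13·159 + 19·204 + 28·317 = 14819; w1·w1 = 13·13 + 19·19 + 28·28 = 1314
λ ≈ 14819/1314 = 11.278

λ ≈ 11.278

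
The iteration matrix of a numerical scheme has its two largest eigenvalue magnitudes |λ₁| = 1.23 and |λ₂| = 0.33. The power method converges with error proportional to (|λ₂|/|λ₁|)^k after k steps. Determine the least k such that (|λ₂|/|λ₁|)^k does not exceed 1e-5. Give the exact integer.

|λ₂/λ₁| = 0.33/1.23 = 0.26829
Need k ≥ ln(1e-5) / ln(0.26829) = -11.5129 / -1.3157 ≈ 8.751
Smallest integer k satisfying the bound: 9

9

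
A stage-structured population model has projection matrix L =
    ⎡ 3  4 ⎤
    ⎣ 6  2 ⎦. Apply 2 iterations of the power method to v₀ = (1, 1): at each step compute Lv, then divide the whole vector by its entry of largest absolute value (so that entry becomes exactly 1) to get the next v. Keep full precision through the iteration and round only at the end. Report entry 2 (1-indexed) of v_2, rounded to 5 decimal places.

1.00000

Lv0 = (7.000000, 8.000000); divide by 8.000000 → v1 = (0.875000, 1.000000)
Lv1 = (6.625000, 7.250000); divide by 7.250000 → v2 = (0.913793, 1.000000)
Requested entry of v2: 58/58 = 1.00000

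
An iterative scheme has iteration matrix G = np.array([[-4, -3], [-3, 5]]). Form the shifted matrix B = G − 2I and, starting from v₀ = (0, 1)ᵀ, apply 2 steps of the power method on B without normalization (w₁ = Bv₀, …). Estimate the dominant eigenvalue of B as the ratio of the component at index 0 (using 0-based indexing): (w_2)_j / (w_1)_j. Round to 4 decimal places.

B = G − 2I has rows (-6, -3); (-3, 3)
w1 = Bv₀ = ((-6)·0 + (-3)·1; (-3)·0 + 3·1) = (-3, 3)
w2 = Bw1 = ((-6)·(-3) + (-3)·3; (-3)·(-3) + 3·3) = (9, 18)
Ratio: 9/-3 = -3.0000

μ ≈ -3.0000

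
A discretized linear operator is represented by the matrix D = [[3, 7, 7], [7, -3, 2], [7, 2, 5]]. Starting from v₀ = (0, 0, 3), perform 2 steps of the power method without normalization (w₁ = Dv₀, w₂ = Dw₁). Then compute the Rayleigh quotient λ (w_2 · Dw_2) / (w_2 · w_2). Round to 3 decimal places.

13.167

w1 = Dv₀ = (3·0 + 7·0 + 7·3; 7·0 + (-3)·0 + 2·3; 7·0 + 2·0 + 5·3) = (21, 6, 15)
w2 = Dw1 = (3·21 + 7·6 + 7·15; 7·21 + (-3)·6 + 2·15; 7·21 + 2·6 + 5·15) = (210, 159, 234)
Dw2 = (3381, 1461, 2958)
w2·Dw2 = 210·3381 + 159·1461 + 234·2958 = 1634481; w2·w2 = 210·210 + 159·159 + 234·234 = 124137
λ ≈ 1634481/124137 = 13.167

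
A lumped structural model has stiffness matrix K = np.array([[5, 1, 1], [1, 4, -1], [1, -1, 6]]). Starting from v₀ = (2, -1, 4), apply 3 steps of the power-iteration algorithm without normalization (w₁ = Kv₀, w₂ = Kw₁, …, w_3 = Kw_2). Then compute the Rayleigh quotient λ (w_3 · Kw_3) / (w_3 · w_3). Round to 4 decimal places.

6.6750

w1 = Kv₀ = (13, -6, 27)
w2 = Kw1 = (86, -38, 181)
w3 = Kw2 = (573, -247, 1210)
Kw3 = (3828, -1625, 8080)
w3·Kw3 = 573·3828 + (-247)·(-1625) + 1210·8080 = 12371619; w3·w3 = 573·573 + (-247)·(-247) + 1210·1210 = 1853438
λ ≈ 12371619/1853438 = 6.6750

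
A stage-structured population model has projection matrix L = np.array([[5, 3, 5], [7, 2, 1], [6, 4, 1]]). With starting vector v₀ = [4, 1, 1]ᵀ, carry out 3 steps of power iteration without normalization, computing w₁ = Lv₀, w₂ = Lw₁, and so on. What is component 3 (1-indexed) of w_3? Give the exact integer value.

3737

w1 = Lv₀ = (5·4 + 3·1 + 5·1; 7·4 + 2·1 + 1·1; 6·4 + 4·1 + 1·1) = (28, 31, 29)
w2 = Lw1 = (5·28 + 3·31 + 5·29; 7·28 + 2·31 + 1·29; 6·28 + 4·31 + 1·29) = (378, 287, 321)
w3 = Lw2 = (4356, 3541, 3737)
The requested component of w3 is 3737.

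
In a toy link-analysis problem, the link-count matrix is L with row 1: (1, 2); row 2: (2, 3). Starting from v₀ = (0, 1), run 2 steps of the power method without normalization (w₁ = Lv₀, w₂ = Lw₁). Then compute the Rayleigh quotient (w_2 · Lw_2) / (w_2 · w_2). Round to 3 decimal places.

w1 = Lv₀ = (1·0 + 2·1; 2·0 + 3·1) = (2, 3)
w2 = Lw1 = (1·2 + 2·3; 2·2 + 3·3) = (8, 13)
Lw2 = (34, 55)
w2·Lw2 = 8·34 + 13·55 = 987; w2·w2 = 8·8 + 13·13 = 233
λ ≈ 987/233 = 4.236

λ ≈ 4.236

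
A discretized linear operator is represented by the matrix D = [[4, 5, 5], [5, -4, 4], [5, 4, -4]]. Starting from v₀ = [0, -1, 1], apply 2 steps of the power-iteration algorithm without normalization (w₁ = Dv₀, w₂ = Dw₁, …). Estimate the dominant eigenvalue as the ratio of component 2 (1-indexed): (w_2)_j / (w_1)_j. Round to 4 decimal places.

w1 = Dv₀ = (4·0 + 5·(-1) + 5·1; 5·0 + (-4)·(-1) + 4·1; 5·0 + 4·(-1) + (-4)·1) = (0, 8, -8)
w2 = Dw1 = (4·0 + 5·8 + 5·(-8); 5·0 + (-4)·8 + 4·(-8); 5·0 + 4·8 + (-4)·(-8)) = (0, -64, 64)
Ratio at component: -64 / 8 = -8.0000

-8.0000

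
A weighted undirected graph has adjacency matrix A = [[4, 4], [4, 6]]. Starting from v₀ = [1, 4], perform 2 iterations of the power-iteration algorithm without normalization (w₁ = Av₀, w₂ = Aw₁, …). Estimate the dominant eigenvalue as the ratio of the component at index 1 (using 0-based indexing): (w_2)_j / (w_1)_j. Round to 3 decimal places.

w1 = Av₀ = (4·1 + 4·4; 4·1 + 6·4) = (20, 28)
w2 = Aw1 = (4·20 + 4·28; 4·20 + 6·28) = (192, 248)
Ratio at component: 248 / 28 = 8.857

8.857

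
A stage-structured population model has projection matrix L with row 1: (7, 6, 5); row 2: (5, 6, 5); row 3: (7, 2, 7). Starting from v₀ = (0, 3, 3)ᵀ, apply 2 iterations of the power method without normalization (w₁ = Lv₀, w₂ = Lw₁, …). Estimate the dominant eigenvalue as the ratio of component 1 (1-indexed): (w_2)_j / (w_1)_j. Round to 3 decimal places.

w1 = Lv₀ = (7·0 + 6·3 + 5·3; 5·0 + 6·3 + 5·3; 7·0 + 2·3 + 7·3) = (33, 33, 27)
w2 = Lw1 = (7·33 + 6·33 + 5·27; 5·33 + 6·33 + 5·27; 7·33 + 2·33 + 7·27) = (564, 498, 486)
Ratio at component: 564 / 33 = 17.091

λ ≈ 17.091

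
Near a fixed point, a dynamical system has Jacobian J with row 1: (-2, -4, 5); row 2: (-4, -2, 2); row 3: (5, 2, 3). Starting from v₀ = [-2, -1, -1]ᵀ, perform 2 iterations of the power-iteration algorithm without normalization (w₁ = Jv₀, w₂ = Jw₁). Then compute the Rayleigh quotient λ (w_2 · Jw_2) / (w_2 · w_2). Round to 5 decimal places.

w1 = Jv₀ = ((-2)·(-2) + (-4)·(-1) + 5·(-1); (-4)·(-2) + (-2)·(-1) + 2·(-1); 5·(-2) + 2·(-1) + 3·(-1)) = (3, 8, -15)
w2 = Jw1 = ((-2)·3 + (-4)·8 + 5·(-15); (-4)·3 + (-2)·8 + 2·(-15); 5·3 + 2·8 + 3·(-15)) = (-113, -58, -14)
Jw2 = (388, 540, -723)
w2·Jw2 = (-113)·388 + (-58)·540 + (-14)·(-723) = -65042; w2·w2 = (-113)·(-113) + (-58)·(-58) + (-14)·(-14) = 16329
λ ≈ -65042/16329 = -3.98322

-3.98322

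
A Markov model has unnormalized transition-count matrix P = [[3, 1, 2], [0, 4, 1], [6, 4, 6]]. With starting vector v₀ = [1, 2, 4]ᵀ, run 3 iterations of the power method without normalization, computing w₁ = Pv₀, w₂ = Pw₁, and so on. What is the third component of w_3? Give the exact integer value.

3230

w1 = Pv₀ = (3·1 + 1·2 + 2·4; 0·1 + 4·2 + 1·4; 6·1 + 4·2 + 6·4) = (13, 12, 38)
w2 = Pw1 = (3·13 + 1·12 + 2·38; 0·13 + 4·12 + 1·38; 6·13 + 4·12 + 6·38) = (127, 86, 354)
w3 = Pw2 = (1175, 698, 3230)
The requested component of w3 is 3230.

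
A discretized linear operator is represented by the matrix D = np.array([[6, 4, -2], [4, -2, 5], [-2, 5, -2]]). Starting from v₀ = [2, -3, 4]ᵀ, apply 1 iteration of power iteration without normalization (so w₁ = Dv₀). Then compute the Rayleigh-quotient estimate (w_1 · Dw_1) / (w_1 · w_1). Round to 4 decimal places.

-8.0072

w1 = Dv₀ = (6·2 + 4·(-3) + (-2)·4; 4·2 + (-2)·(-3) + 5·4; (-2)·2 + 5·(-3) + (-2)·4) = (-8, 34, -27)
Dw1 = (142, -235, 240)
w1·Dw1 = (-8)·142 + 34·(-235) + (-27)·240 = -15606; w1·w1 = (-8)·(-8) + 34·34 + (-27)·(-27) = 1949
λ ≈ -15606/1949 = -8.0072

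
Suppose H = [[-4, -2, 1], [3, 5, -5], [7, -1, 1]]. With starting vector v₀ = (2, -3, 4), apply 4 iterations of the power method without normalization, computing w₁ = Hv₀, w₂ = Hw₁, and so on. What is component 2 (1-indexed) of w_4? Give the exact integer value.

w1 = Hv₀ = (2, -29, 21)
w2 = Hw1 = (71, -244, 64)
w3 = Hw2 = (268, -1327, 805)
w4 = Hw3 = (2387, -9856, 4008)
The requested component of w4 is -9856.

-9856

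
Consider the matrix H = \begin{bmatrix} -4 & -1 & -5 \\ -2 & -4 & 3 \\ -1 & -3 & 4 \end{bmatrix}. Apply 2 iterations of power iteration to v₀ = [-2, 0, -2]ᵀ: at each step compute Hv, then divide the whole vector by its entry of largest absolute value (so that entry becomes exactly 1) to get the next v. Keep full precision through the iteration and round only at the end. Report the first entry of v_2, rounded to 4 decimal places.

Hv0 = (18.00000, -2.00000, -6.00000); divide by 18.00000 → v1 = (1.00000, -0.11111, -0.33333)
Hv1 = (-2.22222, -2.55556, -2.00000); divide by -2.55556 → v2 = (0.86957, 1.00000, 0.78261)
Requested entry of v2: -40/-46 = 0.8696

0.8696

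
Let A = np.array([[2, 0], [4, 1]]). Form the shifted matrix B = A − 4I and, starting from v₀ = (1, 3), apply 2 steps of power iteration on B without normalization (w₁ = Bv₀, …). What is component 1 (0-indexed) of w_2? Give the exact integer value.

B = A − 4I has rows (-2, 0); (4, -3)
w1 = Bv₀ = ((-2)·1 + 0·3; 4·1 + (-3)·3) = (-2, -5)
w2 = Bw1 = ((-2)·(-2) + 0·(-5); 4·(-2) + (-3)·(-5)) = (4, 7)
Requested component of w2: 7

7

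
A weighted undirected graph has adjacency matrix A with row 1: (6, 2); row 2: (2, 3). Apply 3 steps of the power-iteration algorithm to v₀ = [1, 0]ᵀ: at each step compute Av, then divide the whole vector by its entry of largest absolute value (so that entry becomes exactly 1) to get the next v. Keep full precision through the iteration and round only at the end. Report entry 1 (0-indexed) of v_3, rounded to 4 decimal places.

Av0 = (6.00000, 2.00000); divide by 6.00000 → v1 = (1.00000, 0.33333)
Av1 = (6.66667, 3.00000); divide by 6.66667 → v2 = (1.00000, 0.45000)
Av2 = (6.90000, 3.35000); divide by 6.90000 → v3 = (1.00000, 0.48551)
Requested entry of v3: 134/276 = 0.4855

0.4855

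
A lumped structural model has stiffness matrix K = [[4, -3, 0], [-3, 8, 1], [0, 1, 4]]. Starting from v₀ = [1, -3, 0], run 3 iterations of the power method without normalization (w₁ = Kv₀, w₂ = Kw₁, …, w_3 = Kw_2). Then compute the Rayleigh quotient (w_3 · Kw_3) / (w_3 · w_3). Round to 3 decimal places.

9.741

w1 = Kv₀ = (13, -27, -3)
w2 = Kw1 = (133, -258, -39)
w3 = Kw2 = (1306, -2502, -414)
Kw3 = (12730, -24348, -4158)
w3·Kw3 = 1306·12730 + (-2502)·(-24348) + (-414)·(-4158) = 79265488; w3·w3 = 1306·1306 + (-2502)·(-2502) + (-414)·(-414) = 8137036
λ ≈ 79265488/8137036 = 9.741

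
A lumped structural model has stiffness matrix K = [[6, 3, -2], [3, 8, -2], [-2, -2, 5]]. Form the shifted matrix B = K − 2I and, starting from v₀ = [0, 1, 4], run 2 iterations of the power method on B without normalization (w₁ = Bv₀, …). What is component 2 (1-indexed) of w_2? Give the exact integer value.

B = K − 2I has rows (4, 3, -2); (3, 6, -2); (-2, -2, 3)
w1 = Bv₀ = (4·0 + 3·1 + (-2)·4; 3·0 + 6·1 + (-2)·4; (-2)·0 + (-2)·1 + 3·4) = (-5, -2, 10)
w2 = Bw1 = (4·(-5) + 3·(-2) + (-2)·10; 3·(-5) + 6·(-2) + (-2)·10; (-2)·(-5) + (-2)·(-2) + 3·10) = (-46, -47, 44)
Requested component of w2: -47

-47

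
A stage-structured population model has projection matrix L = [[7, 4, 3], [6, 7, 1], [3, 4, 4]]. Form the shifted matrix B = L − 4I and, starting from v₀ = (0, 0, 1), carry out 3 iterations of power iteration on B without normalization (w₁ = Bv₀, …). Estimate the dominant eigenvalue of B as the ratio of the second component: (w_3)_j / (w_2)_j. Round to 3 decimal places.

B = L − 4I has rows (3, 4, 3); (6, 3, 1); (3, 4, 0)
w1 = Bv₀ = (3, 1, 0)
w2 = Bw1 = (13, 21, 13)
w3 = Bw2 = (162, 154, 123)
Ratio: 154/21 = 7.333

7.333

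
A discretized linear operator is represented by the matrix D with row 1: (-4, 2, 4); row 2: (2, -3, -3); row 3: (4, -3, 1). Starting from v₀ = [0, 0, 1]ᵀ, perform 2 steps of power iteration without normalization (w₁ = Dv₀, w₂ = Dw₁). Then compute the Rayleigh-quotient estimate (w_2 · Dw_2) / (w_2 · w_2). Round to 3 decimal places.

-6.809

w1 = Dv₀ = ((-4)·0 + 2·0 + 4·1; 2·0 + (-3)·0 + (-3)·1; 4·0 + (-3)·0 + 1·1) = (4, -3, 1)
w2 = Dw1 = ((-4)·4 + 2·(-3) + 4·1; 2·4 + (-3)·(-3) + (-3)·1; 4·4 + (-3)·(-3) + 1·1) = (-18, 14, 26)
Dw2 = (204, -156, -88)
w2·Dw2 = (-18)·204 + 14·(-156) + 26·(-88) = -8144; w2·w2 = (-18)·(-18) + 14·14 + 26·26 = 1196
λ ≈ -8144/1196 = -6.809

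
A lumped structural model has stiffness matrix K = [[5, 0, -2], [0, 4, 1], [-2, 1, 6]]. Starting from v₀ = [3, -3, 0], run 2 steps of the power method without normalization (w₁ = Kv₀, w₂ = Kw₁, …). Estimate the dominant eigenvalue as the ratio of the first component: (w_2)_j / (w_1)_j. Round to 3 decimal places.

6.200

w1 = Kv₀ = (15, -12, -9)
w2 = Kw1 = (93, -57, -96)
Ratio at component: 93 / 15 = 6.200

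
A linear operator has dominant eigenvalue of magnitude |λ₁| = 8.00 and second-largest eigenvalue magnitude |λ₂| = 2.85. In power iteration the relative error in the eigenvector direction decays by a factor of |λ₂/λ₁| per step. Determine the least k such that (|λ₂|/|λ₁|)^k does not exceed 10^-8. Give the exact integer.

|λ₂/λ₁| = 2.85/8.00 = 0.35625
Need k ≥ ln(10^-8) / ln(0.35625) = -18.4207 / -1.0321 ≈ 17.847
Smallest integer k satisfying the bound: 18

18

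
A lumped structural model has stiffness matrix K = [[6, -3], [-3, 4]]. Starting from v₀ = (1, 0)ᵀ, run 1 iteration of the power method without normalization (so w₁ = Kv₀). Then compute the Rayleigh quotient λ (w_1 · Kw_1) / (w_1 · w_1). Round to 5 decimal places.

λ ≈ 8.00000

w1 = Kv₀ = (6·1 + (-3)·0; (-3)·1 + 4·0) = (6, -3)
Kw1 = (45, -30)
w1·Kw1 = 6·45 + (-3)·(-30) = 360; w1·w1 = 6·6 + (-3)·(-3) = 45
λ ≈ 360/45 = 8.00000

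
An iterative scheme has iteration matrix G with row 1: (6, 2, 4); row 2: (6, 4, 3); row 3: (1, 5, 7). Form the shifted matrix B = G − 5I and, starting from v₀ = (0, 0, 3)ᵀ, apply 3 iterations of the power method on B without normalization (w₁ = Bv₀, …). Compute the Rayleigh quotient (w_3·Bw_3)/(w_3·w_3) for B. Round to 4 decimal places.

7.6674

B = G − 5I has rows (1, 2, 4); (6, -1, 3); (1, 5, 2)
w1 = Bv₀ = (1·0 + 2·0 + 4·3; 6·0 + (-1)·0 + 3·3; 1·0 + 5·0 + 2·3) = (12, 9, 6)
w2 = Bw1 = (1·12 + 2·9 + 4·6; 6·12 + (-1)·9 + 3·6; 1·12 + 5·9 + 2·6) = (54, 81, 69)
w3 = Bw2 = (492, 450, 597)
Bw3 = (3780, 4293, 3936)
w3·Bw3 = 6141402; w3·w3 = 800973; μ ≈ 6141402/800973 = 7.6674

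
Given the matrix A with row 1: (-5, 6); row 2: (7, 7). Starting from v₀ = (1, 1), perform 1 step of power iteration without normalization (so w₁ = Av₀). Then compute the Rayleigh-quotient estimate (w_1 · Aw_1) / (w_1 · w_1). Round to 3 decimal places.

w1 = Av₀ = ((-5)·1 + 6·1; 7·1 + 7·1) = (1, 14)
Aw1 = (79, 105)
w1·Aw1 = 1·79 + 14·105 = 1549; w1·w1 = 1·1 + 14·14 = 197
λ ≈ 1549/197 = 7.863

7.863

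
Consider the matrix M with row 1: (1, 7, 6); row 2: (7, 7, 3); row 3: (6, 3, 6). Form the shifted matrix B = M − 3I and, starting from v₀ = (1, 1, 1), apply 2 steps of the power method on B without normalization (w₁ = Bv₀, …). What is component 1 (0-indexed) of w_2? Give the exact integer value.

B = M − 3I has rows (-2, 7, 6); (7, 4, 3); (6, 3, 3)
w1 = Bv₀ = ((-2)·1 + 7·1 + 6·1; 7·1 + 4·1 + 3·1; 6·1 + 3·1 + 3·1) = (11, 14, 12)
w2 = Bw1 = ((-2)·11 + 7·14 + 6·12; 7·11 + 4·14 + 3·12; 6·11 + 3·14 + 3·12) = (148, 169, 144)
Requested component of w2: 169

169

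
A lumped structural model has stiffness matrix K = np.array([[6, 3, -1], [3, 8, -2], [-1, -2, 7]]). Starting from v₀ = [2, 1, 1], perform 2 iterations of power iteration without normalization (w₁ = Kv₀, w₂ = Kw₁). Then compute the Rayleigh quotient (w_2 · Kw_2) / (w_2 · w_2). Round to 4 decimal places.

w1 = Kv₀ = (6·2 + 3·1 + (-1)·1; 3·2 + 8·1 + (-2)·1; (-1)·2 + (-2)·1 + 7·1) = (14, 12, 3)
w2 = Kw1 = (6·14 + 3·12 + (-1)·3; 3·14 + 8·12 + (-2)·3; (-1)·14 + (-2)·12 + 7·3) = (117, 132, -17)
Kw2 = (1115, 1441, -500)
w2·Kw2 = 117·1115 + 132·1441 + (-17)·(-500) = 329167; w2·w2 = 117·117 + 132·132 + (-17)·(-17) = 31402
λ ≈ 329167/31402 = 10.4824

λ ≈ 10.4824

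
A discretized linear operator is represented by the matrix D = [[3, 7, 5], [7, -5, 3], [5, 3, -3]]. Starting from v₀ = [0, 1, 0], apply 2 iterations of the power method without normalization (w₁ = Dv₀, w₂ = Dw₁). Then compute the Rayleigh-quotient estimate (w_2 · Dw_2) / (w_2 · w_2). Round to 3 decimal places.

-4.002

w1 = Dv₀ = (7, -5, 3)
w2 = Dw1 = (1, 83, 11)
Dw2 = (639, -375, 221)
w2·Dw2 = 1·639 + 83·(-375) + 11·221 = -28055; w2·w2 = 1·1 + 83·83 + 11·11 = 7011
λ ≈ -28055/7011 = -4.002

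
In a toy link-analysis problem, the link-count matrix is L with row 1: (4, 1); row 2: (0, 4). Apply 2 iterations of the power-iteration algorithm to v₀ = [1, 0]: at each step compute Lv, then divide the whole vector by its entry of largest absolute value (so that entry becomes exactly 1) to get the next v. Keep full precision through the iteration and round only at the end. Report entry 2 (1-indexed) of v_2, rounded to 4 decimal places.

0.0000

Lv0 = (4.00000, 0.00000); divide by 4.00000 → v1 = (1.00000, 0.00000)
Lv1 = (4.00000, 0.00000); divide by 4.00000 → v2 = (1.00000, 0.00000)
Requested entry of v2: 0/16 = 0.0000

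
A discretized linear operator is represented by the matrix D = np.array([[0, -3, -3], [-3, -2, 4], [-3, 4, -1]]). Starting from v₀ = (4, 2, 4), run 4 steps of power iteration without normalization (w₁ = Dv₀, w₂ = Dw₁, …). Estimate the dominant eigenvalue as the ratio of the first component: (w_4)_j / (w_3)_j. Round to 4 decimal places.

1.0238

w1 = Dv₀ = (0·4 + (-3)·2 + (-3)·4; (-3)·4 + (-2)·2 + 4·4; (-3)·4 + 4·2 + (-1)·4) = (-18, 0, -8)
w2 = Dw1 = (0·(-18) + (-3)·0 + (-3)·(-8); (-3)·(-18) + (-2)·0 + 4·(-8); (-3)·(-18) + 4·0 + (-1)·(-8)) = (24, 22, 62)
w3 = Dw2 = (-252, 132, -46)
w4 = Dw3 = (-258, 308, 1330)
Ratio at component: -258 / -252 = 1.0238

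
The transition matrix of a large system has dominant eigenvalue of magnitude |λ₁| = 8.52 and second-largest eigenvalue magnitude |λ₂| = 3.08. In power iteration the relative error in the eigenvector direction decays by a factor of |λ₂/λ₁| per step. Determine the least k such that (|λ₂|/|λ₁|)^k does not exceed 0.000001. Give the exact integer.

|λ₂/λ₁| = 3.08/8.52 = 0.36150
Need k ≥ ln(0.000001) / ln(0.36150) = -13.8155 / -1.0175 ≈ 13.578
Smallest integer k satisfying the bound: 14

14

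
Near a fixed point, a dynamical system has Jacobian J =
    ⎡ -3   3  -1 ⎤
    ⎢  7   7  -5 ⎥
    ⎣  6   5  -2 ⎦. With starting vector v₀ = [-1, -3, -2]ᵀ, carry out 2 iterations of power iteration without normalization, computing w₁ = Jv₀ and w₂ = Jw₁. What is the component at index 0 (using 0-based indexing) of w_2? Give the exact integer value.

-25

w1 = Jv₀ = ((-3)·(-1) + 3·(-3) + (-1)·(-2); 7·(-1) + 7·(-3) + (-5)·(-2); 6·(-1) + 5·(-3) + (-2)·(-2)) = (-4, -18, -17)
w2 = Jw1 = ((-3)·(-4) + 3·(-18) + (-1)·(-17); 7·(-4) + 7·(-18) + (-5)·(-17); 6·(-4) + 5·(-18) + (-2)·(-17)) = (-25, -69, -80)
The requested component of w2 is -25.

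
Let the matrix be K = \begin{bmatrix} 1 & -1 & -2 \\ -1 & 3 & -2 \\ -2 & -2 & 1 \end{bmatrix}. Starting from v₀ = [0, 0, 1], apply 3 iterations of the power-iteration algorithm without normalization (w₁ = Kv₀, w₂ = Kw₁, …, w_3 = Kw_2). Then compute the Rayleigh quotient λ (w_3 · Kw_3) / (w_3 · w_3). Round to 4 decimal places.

w1 = Kv₀ = (-2, -2, 1)
w2 = Kw1 = (-2, -6, 9)
w3 = Kw2 = (-14, -34, 25)
Kw3 = (-30, -138, 121)
w3·Kw3 = (-14)·(-30) + (-34)·(-138) + 25·121 = 8137; w3·w3 = (-14)·(-14) + (-34)·(-34) + 25·25 = 1977
λ ≈ 8137/1977 = 4.1158

λ ≈ 4.1158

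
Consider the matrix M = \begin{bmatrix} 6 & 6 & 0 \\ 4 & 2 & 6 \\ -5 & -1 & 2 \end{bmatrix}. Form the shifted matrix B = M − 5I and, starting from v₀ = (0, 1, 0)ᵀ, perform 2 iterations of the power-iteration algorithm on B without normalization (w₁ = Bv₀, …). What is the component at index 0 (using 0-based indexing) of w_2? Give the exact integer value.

-12

B = M − 5I has rows (1, 6, 0); (4, -3, 6); (-5, -1, -3)
w1 = Bv₀ = (6, -3, -1)
w2 = Bw1 = (-12, 27, -24)
Requested component of w2: -12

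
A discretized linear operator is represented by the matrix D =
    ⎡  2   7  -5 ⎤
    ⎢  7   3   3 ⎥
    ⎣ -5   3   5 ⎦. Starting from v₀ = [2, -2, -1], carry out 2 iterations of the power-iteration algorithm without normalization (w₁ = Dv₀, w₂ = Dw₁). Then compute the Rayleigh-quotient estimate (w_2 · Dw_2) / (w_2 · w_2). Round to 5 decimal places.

w1 = Dv₀ = (2·2 + 7·(-2) + (-5)·(-1); 7·2 + 3·(-2) + 3·(-1); (-5)·2 + 3·(-2) + 5·(-1)) = (-5, 5, -21)
w2 = Dw1 = (2·(-5) + 7·5 + (-5)·(-21); 7·(-5) + 3·5 + 3·(-21); (-5)·(-5) + 3·5 + 5·(-21)) = (130, -83, -65)
Dw2 = (4, 466, -1224)
w2·Dw2 = 130·4 + (-83)·466 + (-65)·(-1224) = 41402; w2·w2 = 130·130 + (-83)·(-83) + (-65)·(-65) = 28014
λ ≈ 41402/28014 = 1.47790

λ ≈ 1.47790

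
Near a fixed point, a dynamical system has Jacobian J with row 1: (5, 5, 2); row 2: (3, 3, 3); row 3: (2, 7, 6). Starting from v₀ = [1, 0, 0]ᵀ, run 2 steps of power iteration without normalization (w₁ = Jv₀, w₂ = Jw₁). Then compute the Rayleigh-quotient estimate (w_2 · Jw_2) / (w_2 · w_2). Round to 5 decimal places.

w1 = Jv₀ = (5·1 + 5·0 + 2·0; 3·1 + 3·0 + 3·0; 2·1 + 7·0 + 6·0) = (5, 3, 2)
w2 = Jw1 = (5·5 + 5·3 + 2·2; 3·5 + 3·3 + 3·2; 2·5 + 7·3 + 6·2) = (44, 30, 43)
Jw2 = (456, 351, 556)
w2·Jw2 = 44·456 + 30·351 + 43·556 = 54502; w2·w2 = 44·44 + 30·30 + 43·43 = 4685
λ ≈ 54502/4685 = 11.63330

11.63330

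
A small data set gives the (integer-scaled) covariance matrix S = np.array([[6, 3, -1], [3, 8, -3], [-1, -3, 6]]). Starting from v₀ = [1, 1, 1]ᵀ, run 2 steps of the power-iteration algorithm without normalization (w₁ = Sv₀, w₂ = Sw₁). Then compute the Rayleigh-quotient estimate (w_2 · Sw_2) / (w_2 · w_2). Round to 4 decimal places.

w1 = Sv₀ = (8, 8, 2)
w2 = Sw1 = (70, 82, -20)
Sw2 = (686, 926, -436)
w2·Sw2 = 70·686 + 82·926 + (-20)·(-436) = 132672; w2·w2 = 70·70 + 82·82 + (-20)·(-20) = 12024
λ ≈ 132672/12024 = 11.0339

11.0339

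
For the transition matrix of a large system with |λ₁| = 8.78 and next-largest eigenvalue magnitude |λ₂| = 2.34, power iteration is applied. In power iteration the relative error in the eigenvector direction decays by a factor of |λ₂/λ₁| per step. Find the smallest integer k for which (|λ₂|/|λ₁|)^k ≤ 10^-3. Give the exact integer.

6

|λ₂/λ₁| = 2.34/8.78 = 0.26651
Need k ≥ ln(10^-3) / ln(0.26651) = -6.9078 / -1.3223 ≈ 5.224
Smallest integer k satisfying the bound: 6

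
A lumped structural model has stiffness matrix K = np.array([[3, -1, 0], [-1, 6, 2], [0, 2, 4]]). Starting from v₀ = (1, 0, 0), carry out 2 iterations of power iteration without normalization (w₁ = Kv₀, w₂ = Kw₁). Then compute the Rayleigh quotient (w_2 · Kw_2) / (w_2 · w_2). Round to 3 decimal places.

λ ≈ 5.697

w1 = Kv₀ = (3·1 + (-1)·0 + 0·0; (-1)·1 + 6·0 + 2·0; 0·1 + 2·0 + 4·0) = (3, -1, 0)
w2 = Kw1 = (3·3 + (-1)·(-1) + 0·0; (-1)·3 + 6·(-1) + 2·0; 0·3 + 2·(-1) + 4·0) = (10, -9, -2)
Kw2 = (39, -68, -26)
w2·Kw2 = 10·39 + (-9)·(-68) + (-2)·(-26) = 1054; w2·w2 = 10·10 + (-9)·(-9) + (-2)·(-2) = 185
λ ≈ 1054/185 = 5.697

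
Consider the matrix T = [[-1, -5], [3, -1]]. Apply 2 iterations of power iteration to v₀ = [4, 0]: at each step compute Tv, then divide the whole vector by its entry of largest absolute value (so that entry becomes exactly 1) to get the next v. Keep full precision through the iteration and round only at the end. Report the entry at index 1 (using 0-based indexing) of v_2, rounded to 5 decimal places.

0.42857

Tv0 = (-4.000000, 12.000000); divide by 12.000000 → v1 = (-0.333333, 1.000000)
Tv1 = (-4.666667, -2.000000); divide by -4.666667 → v2 = (1.000000, 0.428571)
Requested entry of v2: -24/-56 = 0.42857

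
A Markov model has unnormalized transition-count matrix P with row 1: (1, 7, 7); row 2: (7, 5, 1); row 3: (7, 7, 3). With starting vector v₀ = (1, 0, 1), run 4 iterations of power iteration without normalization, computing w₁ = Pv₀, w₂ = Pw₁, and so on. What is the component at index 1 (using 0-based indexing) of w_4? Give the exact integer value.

23246

w1 = Pv₀ = (1·1 + 7·0 + 7·1; 7·1 + 5·0 + 1·1; 7·1 + 7·0 + 3·1) = (8, 8, 10)
w2 = Pw1 = (1·8 + 7·8 + 7·10; 7·8 + 5·8 + 1·10; 7·8 + 7·8 + 3·10) = (134, 106, 142)
w3 = Pw2 = (1870, 1610, 2106)
w4 = Pw3 = (27882, 23246, 30678)
The requested component of w4 is 23246.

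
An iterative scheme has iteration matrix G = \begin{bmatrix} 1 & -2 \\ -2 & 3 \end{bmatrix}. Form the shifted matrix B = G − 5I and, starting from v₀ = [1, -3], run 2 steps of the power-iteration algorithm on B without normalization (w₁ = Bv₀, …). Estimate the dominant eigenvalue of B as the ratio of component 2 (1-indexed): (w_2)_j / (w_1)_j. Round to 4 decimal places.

μ ≈ -3.0000

B = G − 5I has rows (-4, -2); (-2, -2)
w1 = Bv₀ = ((-4)·1 + (-2)·(-3); (-2)·1 + (-2)·(-3)) = (2, 4)
w2 = Bw1 = ((-4)·2 + (-2)·4; (-2)·2 + (-2)·4) = (-16, -12)
Ratio: -12/4 = -3.0000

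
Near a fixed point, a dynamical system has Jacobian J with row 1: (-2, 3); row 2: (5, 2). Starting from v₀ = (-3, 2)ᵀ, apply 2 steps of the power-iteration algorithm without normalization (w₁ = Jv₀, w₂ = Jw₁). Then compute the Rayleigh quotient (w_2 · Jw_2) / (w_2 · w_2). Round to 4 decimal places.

-4.4615

w1 = Jv₀ = ((-2)·(-3) + 3·2; 5·(-3) + 2·2) = (12, -11)
w2 = Jw1 = ((-2)·12 + 3·(-11); 5·12 + 2·(-11)) = (-57, 38)
Jw2 = (228, -209)
w2·Jw2 = (-57)·228 + 38·(-209) = -20938; w2·w2 = (-57)·(-57) + 38·38 = 4693
λ ≈ -20938/4693 = -4.4615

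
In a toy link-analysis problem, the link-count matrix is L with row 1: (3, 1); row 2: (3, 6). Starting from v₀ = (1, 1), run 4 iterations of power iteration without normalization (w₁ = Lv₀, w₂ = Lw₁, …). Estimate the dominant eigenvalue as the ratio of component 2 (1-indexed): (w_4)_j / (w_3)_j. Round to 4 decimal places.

w1 = Lv₀ = (4, 9)
w2 = Lw1 = (21, 66)
w3 = Lw2 = (129, 459)
w4 = Lw3 = (846, 3141)
Ratio at component: 3141 / 459 = 6.8431

λ ≈ 6.8431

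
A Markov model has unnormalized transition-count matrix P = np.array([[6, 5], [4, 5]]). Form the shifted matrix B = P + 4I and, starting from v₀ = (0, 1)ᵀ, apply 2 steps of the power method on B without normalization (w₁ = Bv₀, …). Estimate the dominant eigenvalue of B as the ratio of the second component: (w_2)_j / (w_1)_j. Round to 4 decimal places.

B = P + 4I has rows (10, 5); (4, 9)
w1 = Bv₀ = (5, 9)
w2 = Bw1 = (95, 101)
Ratio: 101/9 = 11.2222

μ ≈ 11.2222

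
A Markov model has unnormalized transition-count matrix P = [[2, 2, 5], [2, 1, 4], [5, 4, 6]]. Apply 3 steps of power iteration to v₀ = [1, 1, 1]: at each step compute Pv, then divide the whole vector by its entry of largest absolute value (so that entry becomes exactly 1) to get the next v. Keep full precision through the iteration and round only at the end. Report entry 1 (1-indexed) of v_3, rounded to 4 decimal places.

0.6471

Pv0 = (9.00000, 7.00000, 15.00000); divide by 15.00000 → v1 = (0.60000, 0.46667, 1.00000)
Pv1 = (7.13333, 5.66667, 10.86667); divide by 10.86667 → v2 = (0.65644, 0.52147, 1.00000)
Pv2 = (7.35583, 5.83436, 11.36810); divide by 11.36810 → v3 = (0.64706, 0.51322, 1.00000)
Requested entry of v3: 1199/1853 = 0.6471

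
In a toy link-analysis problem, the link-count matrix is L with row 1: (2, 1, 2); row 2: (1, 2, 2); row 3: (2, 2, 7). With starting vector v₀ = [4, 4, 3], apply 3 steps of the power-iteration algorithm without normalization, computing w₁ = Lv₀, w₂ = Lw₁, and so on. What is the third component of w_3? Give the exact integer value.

2829

w1 = Lv₀ = (2·4 + 1·4 + 2·3; 1·4 + 2·4 + 2·3; 2·4 + 2·4 + 7·3) = (18, 18, 37)
w2 = Lw1 = (2·18 + 1·18 + 2·37; 1·18 + 2·18 + 2·37; 2·18 + 2·18 + 7·37) = (128, 128, 331)
w3 = Lw2 = (1046, 1046, 2829)
The requested component of w3 is 2829.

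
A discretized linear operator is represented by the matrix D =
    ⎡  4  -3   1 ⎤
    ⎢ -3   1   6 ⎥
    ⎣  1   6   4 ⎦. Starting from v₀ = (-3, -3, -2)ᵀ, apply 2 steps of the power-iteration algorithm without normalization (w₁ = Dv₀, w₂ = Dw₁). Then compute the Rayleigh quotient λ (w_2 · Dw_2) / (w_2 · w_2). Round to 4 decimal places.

λ ≈ 7.9411

w1 = Dv₀ = (4·(-3) + (-3)·(-3) + 1·(-2); (-3)·(-3) + 1·(-3) + 6·(-2); 1·(-3) + 6·(-3) + 4·(-2)) = (-5, -6, -29)
w2 = Dw1 = (4·(-5) + (-3)·(-6) + 1·(-29); (-3)·(-5) + 1·(-6) + 6·(-29); 1·(-5) + 6·(-6) + 4·(-29)) = (-31, -165, -157)
Dw2 = (214, -1014, -1649)
w2·Dw2 = (-31)·214 + (-165)·(-1014) + (-157)·(-1649) = 419569; w2·w2 = (-31)·(-31) + (-165)·(-165) + (-157)·(-157) = 52835
λ ≈ 419569/52835 = 7.9411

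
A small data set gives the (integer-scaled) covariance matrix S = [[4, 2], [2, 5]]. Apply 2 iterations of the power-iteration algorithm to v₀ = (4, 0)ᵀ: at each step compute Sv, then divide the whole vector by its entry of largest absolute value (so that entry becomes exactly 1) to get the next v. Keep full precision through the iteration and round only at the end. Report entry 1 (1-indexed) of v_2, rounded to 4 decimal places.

Sv0 = (16.00000, 8.00000); divide by 16.00000 → v1 = (1.00000, 0.50000)
Sv1 = (5.00000, 4.50000); divide by 5.00000 → v2 = (1.00000, 0.90000)
Requested entry of v2: 80/80 = 1.0000

1.0000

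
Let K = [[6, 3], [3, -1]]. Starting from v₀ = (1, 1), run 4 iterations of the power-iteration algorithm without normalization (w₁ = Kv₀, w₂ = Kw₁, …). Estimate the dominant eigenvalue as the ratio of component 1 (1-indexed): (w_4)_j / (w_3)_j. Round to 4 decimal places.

7.0690

w1 = Kv₀ = (9, 2)
w2 = Kw1 = (60, 25)
w3 = Kw2 = (435, 155)
w4 = Kw3 = (3075, 1150)
Ratio at component: 3075 / 435 = 7.0690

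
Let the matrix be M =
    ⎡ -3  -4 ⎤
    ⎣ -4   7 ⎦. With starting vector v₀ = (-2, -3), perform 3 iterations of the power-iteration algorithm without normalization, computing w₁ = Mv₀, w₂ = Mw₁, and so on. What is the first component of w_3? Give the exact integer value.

658

w1 = Mv₀ = ((-3)·(-2) + (-4)·(-3); (-4)·(-2) + 7·(-3)) = (18, -13)
w2 = Mw1 = ((-3)·18 + (-4)·(-13); (-4)·18 + 7·(-13)) = (-2, -163)
w3 = Mw2 = (658, -1133)
The requested component of w3 is 658.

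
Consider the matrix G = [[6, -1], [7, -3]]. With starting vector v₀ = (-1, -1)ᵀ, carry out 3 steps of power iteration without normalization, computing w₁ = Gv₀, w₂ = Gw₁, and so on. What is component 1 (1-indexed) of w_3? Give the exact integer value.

-133

w1 = Gv₀ = (6·(-1) + (-1)·(-1); 7·(-1) + (-3)·(-1)) = (-5, -4)
w2 = Gw1 = (6·(-5) + (-1)·(-4); 7·(-5) + (-3)·(-4)) = (-26, -23)
w3 = Gw2 = (-133, -113)
The requested component of w3 is -133.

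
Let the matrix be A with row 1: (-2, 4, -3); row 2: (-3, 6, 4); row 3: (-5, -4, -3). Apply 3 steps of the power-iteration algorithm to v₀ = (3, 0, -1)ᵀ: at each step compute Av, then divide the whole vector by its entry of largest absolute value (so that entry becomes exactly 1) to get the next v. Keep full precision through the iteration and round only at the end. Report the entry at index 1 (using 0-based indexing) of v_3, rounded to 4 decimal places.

Av0 = (-3.00000, -13.00000, -12.00000); divide by -13.00000 → v1 = (0.23077, 1.00000, 0.92308)
Av1 = (0.76923, 9.00000, -7.92308); divide by 9.00000 → v2 = (0.08547, 1.00000, -0.88034)
Av2 = (6.47009, 2.22222, -1.78632); divide by 6.47009 → v3 = (1.00000, 0.34346, -0.27609)
Requested entry of v3: -260/-757 = 0.3435

0.3435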